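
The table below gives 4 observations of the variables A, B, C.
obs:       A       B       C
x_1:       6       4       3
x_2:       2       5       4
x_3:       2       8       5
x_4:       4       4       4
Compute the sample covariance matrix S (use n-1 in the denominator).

Step 1 — column means:
  mean(A) = (6 + 2 + 2 + 4) / 4 = 14/4 = 3.5
  mean(B) = (4 + 5 + 8 + 4) / 4 = 21/4 = 5.25
  mean(C) = (3 + 4 + 5 + 4) / 4 = 16/4 = 4

Step 2 — sample covariance S[i,j] = (1/(n-1)) · Σ_k (x_{k,i} - mean_i) · (x_{k,j} - mean_j), with n-1 = 3.
  S[A,A] = ((2.5)·(2.5) + (-1.5)·(-1.5) + (-1.5)·(-1.5) + (0.5)·(0.5)) / 3 = 11/3 = 3.6667
  S[A,B] = ((2.5)·(-1.25) + (-1.5)·(-0.25) + (-1.5)·(2.75) + (0.5)·(-1.25)) / 3 = -7.5/3 = -2.5
  S[A,C] = ((2.5)·(-1) + (-1.5)·(0) + (-1.5)·(1) + (0.5)·(0)) / 3 = -4/3 = -1.3333
  S[B,B] = ((-1.25)·(-1.25) + (-0.25)·(-0.25) + (2.75)·(2.75) + (-1.25)·(-1.25)) / 3 = 10.75/3 = 3.5833
  S[B,C] = ((-1.25)·(-1) + (-0.25)·(0) + (2.75)·(1) + (-1.25)·(0)) / 3 = 4/3 = 1.3333
  S[C,C] = ((-1)·(-1) + (0)·(0) + (1)·(1) + (0)·(0)) / 3 = 2/3 = 0.6667

S is symmetric (S[j,i] = S[i,j]). Assembling:

S = [[3.6667, -2.5, -1.3333],
 [-2.5, 3.5833, 1.3333],
 [-1.3333, 1.3333, 0.6667]]


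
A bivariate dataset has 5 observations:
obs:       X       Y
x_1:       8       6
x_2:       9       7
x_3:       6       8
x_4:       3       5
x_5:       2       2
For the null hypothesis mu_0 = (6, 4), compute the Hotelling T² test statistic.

Step 1 — sample mean vector:
  mean(X) = (8 + 9 + 6 + 3 + 2) / 5 = 28/5 = 5.6
  mean(Y) = (6 + 7 + 8 + 5 + 2) / 5 = 28/5 = 5.6
  x̄ = (5.6, 5.6),  deviation x̄ - mu_0 = (5.6, 5.6) - (6, 4) = (-0.4, 1.6).

Step 2 — sample covariance matrix, S[i,j] = (1/(n-1)) · Σ_k (x_{k,i} - mean_i) · (x_{k,j} - mean_j), divisor n-1 = 4:
  S[X,X] = ((2.4)·(2.4) + (3.4)·(3.4) + (0.4)·(0.4) + (-2.6)·(-2.6) + (-3.6)·(-3.6)) / 4 = 37.2/4 = 9.3
  S[X,Y] = ((2.4)·(0.4) + (3.4)·(1.4) + (0.4)·(2.4) + (-2.6)·(-0.6) + (-3.6)·(-3.6)) / 4 = 21.2/4 = 5.3
  S[Y,Y] = ((0.4)·(0.4) + (1.4)·(1.4) + (2.4)·(2.4) + (-0.6)·(-0.6) + (-3.6)·(-3.6)) / 4 = 21.2/4 = 5.3
  S = [[9.3, 5.3],
 [5.3, 5.3]].

Step 3 — invert S. det(S) = 9.3·5.3 - (5.3)² = 21.2.
  S^{-1} = (1/det) · [[d, -b], [-b, a]] = [[0.25, -0.25],
 [-0.25, 0.4387]].

Step 4 — quadratic form (x̄ - mu_0)^T · S^{-1} · (x̄ - mu_0):
  S^{-1} · (x̄ - mu_0) = (-0.5, 0.8019),
  (x̄ - mu_0)^T · [...] = (-0.4)·(-0.5) + (1.6)·(0.8019) = 1.483.

Step 5 — scale by n: T² = 5 · 1.483 = 7.4151.

T² ≈ 7.4151


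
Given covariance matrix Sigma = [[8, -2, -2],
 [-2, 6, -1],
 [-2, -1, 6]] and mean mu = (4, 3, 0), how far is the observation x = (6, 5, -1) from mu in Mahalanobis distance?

Step 1 — centre the observation: (x - mu) = (2, 2, -1).

Step 2 — invert Sigma (cofactor / det for 3×3, or solve directly):
  Sigma^{-1} = [[0.1562, 0.0625, 0.0625],
 [0.0625, 0.1964, 0.0536],
 [0.0625, 0.0536, 0.1964]].

Step 3 — form the quadratic (x - mu)^T · Sigma^{-1} · (x - mu):
  Sigma^{-1} · (x - mu) = (0.375, 0.4643, 0.0357).
  (x - mu)^T · [Sigma^{-1} · (x - mu)] = (2)·(0.375) + (2)·(0.4643) + (-1)·(0.0357) = 1.6429.

Step 4 — take square root: d = √(1.6429) ≈ 1.2817.

d(x, mu) = √(1.6429) ≈ 1.2817


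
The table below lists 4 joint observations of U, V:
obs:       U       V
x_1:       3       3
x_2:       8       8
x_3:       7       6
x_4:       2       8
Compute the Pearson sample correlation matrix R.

Step 1 — column means:
  mean(U) = (3 + 8 + 7 + 2) / 4 = 20/4 = 5
  mean(V) = (3 + 8 + 6 + 8) / 4 = 25/4 = 6.25

Step 2 — sample variances and covariances s[i,j] = (1/(n-1)) · Σ_k (x_{k,i} - mean_i) · (x_{k,j} - mean_j), with n-1 = 3:
  s[U,U] = ((-2)·(-2) + (3)·(3) + (2)·(2) + (-3)·(-3)) / 3 = 26/3 = 8.6667
  s[U,V] = ((-2)·(-3.25) + (3)·(1.75) + (2)·(-0.25) + (-3)·(1.75)) / 3 = 6/3 = 2
  s[V,V] = ((-3.25)·(-3.25) + (1.75)·(1.75) + (-0.25)·(-0.25) + (1.75)·(1.75)) / 3 = 16.75/3 = 5.5833
  Sample standard deviations s_i = √(s[i,i]):
  s(U) = √(8.6667) = 2.9439
  s(V) = √(5.5833) = 2.3629

Step 3 — r_{ij} = s_{ij} / (s_i · s_j):
  r[U,U] = 1 (diagonal).
  r[U,V] = 2 / (2.9439 · 2.3629) = 2 / 6.9562 = 0.2875
  r[V,V] = 1 (diagonal).

R is symmetric with unit diagonal. Assembling:

R = [[1, 0.2875],
 [0.2875, 1]]


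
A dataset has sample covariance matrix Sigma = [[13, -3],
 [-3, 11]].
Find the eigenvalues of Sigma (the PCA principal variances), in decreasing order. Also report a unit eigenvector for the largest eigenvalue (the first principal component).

Step 1 — characteristic polynomial of 2×2 Sigma:
  det(Sigma - λI) = λ² - trace · λ + det = 0.
  trace = 13 + 11 = 24, det = 13·11 - (-3)² = 134.
Step 2 — discriminant:
  Δ = trace² - 4·det = 576 - 536 = 40.
Step 3 — eigenvalues:
  λ = (trace ± √Δ)/2 = (24 ± 6.3246)/2,
  λ_1 = 15.1623,  λ_2 = 8.8377.

Step 4 — unit eigenvector for λ_1: solve (Sigma - λ_1 I)v = 0. First row:
  (13 - 15.1623)·v_x + (-3)·v_y = 0, i.e. (-2.1623)·v_x + (-3)·v_y = 0,
  so v ∝ (b, λ_1 - a) = (-3, 2.1623); multiply by -1 so the first entry is positive: u = (3, -2.1623).
  ||u|| = √((3)² + (-2.1623)²) = √(13.6754) ≈ 3.698,
  v_1 = u/||u|| ≈ (0.8112, -0.5847) (||v_1|| = 1).

λ_1 = 15.1623,  λ_2 = 8.8377;  v_1 ≈ (0.8112, -0.5847)


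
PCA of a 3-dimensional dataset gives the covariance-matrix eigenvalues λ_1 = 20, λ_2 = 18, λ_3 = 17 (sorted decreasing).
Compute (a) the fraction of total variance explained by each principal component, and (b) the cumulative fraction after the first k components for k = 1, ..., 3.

Step 1 — total variance = trace(Sigma) = Σ λ_i = 20 + 18 + 17 = 55.

Step 2 — fraction explained by component i = λ_i / Σ λ:
  PC1: 20/55 = 0.3636
  PC2: 18/55 = 0.3273
  PC3: 17/55 = 0.3091

Step 3 — cumulative fraction after k components = (λ_1 + ... + λ_k) / Σ λ:
  k = 1: 20/55 = 0.3636
  k = 2: (20 + 18)/55 = 38/55 = 0.6909
  k = 3: (20 + 18 + 17)/55 = 55/55 = 1

Summary (fraction, with percent):

explained: PC1 0.3636 (36.36%), PC2 0.3273 (32.73%), PC3 0.3091 (30.91%);  cumulative: 0.3636, 0.6909, 1


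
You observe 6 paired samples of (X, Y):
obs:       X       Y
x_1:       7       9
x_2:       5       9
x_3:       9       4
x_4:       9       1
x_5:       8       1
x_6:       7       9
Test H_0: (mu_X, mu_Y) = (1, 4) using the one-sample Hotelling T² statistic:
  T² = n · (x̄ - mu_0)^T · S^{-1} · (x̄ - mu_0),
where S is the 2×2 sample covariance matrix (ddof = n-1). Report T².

Step 1 — sample mean vector:
  mean(X) = (7 + 5 + 9 + 9 + 8 + 7) / 6 = 45/6 = 7.5
  mean(Y) = (9 + 9 + 4 + 1 + 1 + 9) / 6 = 33/6 = 5.5
  x̄ = (7.5, 5.5),  deviation x̄ - mu_0 = (7.5, 5.5) - (1, 4) = (6.5, 1.5).

Step 2 — sample covariance matrix, S[i,j] = (1/(n-1)) · Σ_k (x_{k,i} - mean_i) · (x_{k,j} - mean_j), divisor n-1 = 5:
  S[X,X] = ((-0.5)·(-0.5) + (-2.5)·(-2.5) + (1.5)·(1.5) + (1.5)·(1.5) + (0.5)·(0.5) + (-0.5)·(-0.5)) / 5 = 11.5/5 = 2.3
  S[X,Y] = ((-0.5)·(3.5) + (-2.5)·(3.5) + (1.5)·(-1.5) + (1.5)·(-4.5) + (0.5)·(-4.5) + (-0.5)·(3.5)) / 5 = -23.5/5 = -4.7
  S[Y,Y] = ((3.5)·(3.5) + (3.5)·(3.5) + (-1.5)·(-1.5) + (-4.5)·(-4.5) + (-4.5)·(-4.5) + (3.5)·(3.5)) / 5 = 79.5/5 = 15.9
  S = [[2.3, -4.7],
 [-4.7, 15.9]].

Step 3 — invert S. det(S) = 2.3·15.9 - (-4.7)² = 14.48.
  S^{-1} = (1/det) · [[d, -b], [-b, a]] = [[1.0981, 0.3246],
 [0.3246, 0.1588]].

Step 4 — quadratic form (x̄ - mu_0)^T · S^{-1} · (x̄ - mu_0):
  S^{-1} · (x̄ - mu_0) = (7.6243, 2.3481),
  (x̄ - mu_0)^T · [...] = (6.5)·(7.6243) + (1.5)·(2.3481) = 53.0801.

Step 5 — scale by n: T² = 6 · 53.0801 = 318.4807.

T² ≈ 318.4807


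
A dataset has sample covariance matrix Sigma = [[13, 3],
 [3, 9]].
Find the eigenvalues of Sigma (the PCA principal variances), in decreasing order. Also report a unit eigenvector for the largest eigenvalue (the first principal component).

Step 1 — characteristic polynomial of 2×2 Sigma:
  det(Sigma - λI) = λ² - trace · λ + det = 0.
  trace = 13 + 9 = 22, det = 13·9 - (3)² = 108.
Step 2 — discriminant:
  Δ = trace² - 4·det = 484 - 432 = 52.
Step 3 — eigenvalues:
  λ = (trace ± √Δ)/2 = (22 ± 7.2111)/2,
  λ_1 = 14.6056,  λ_2 = 7.3944.

Step 4 — unit eigenvector for λ_1: solve (Sigma - λ_1 I)v = 0. First row:
  (13 - 14.6056)·v_x + (3)·v_y = 0, i.e. (-1.6056)·v_x + (3)·v_y = 0,
  so v ∝ (b, λ_1 - a) = (3, 1.6056) = u.
  ||u|| = √((3)² + (1.6056)²) = √(11.5778) ≈ 3.4026,
  v_1 = u/||u|| ≈ (0.8817, 0.4719) (||v_1|| = 1).

λ_1 = 14.6056,  λ_2 = 7.3944;  v_1 ≈ (0.8817, 0.4719)


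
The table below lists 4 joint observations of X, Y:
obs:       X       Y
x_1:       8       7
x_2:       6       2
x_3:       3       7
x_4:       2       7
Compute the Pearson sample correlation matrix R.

Step 1 — column means:
  mean(X) = (8 + 6 + 3 + 2) / 4 = 19/4 = 4.75
  mean(Y) = (7 + 2 + 7 + 7) / 4 = 23/4 = 5.75

Step 2 — sample variances and covariances s[i,j] = (1/(n-1)) · Σ_k (x_{k,i} - mean_i) · (x_{k,j} - mean_j), with n-1 = 3:
  s[X,X] = ((3.25)·(3.25) + (1.25)·(1.25) + (-1.75)·(-1.75) + (-2.75)·(-2.75)) / 3 = 22.75/3 = 7.5833
  s[X,Y] = ((3.25)·(1.25) + (1.25)·(-3.75) + (-1.75)·(1.25) + (-2.75)·(1.25)) / 3 = -6.25/3 = -2.0833
  s[Y,Y] = ((1.25)·(1.25) + (-3.75)·(-3.75) + (1.25)·(1.25) + (1.25)·(1.25)) / 3 = 18.75/3 = 6.25
  Sample standard deviations s_i = √(s[i,i]):
  s(X) = √(7.5833) = 2.7538
  s(Y) = √(6.25) = 2.5

Step 3 — r_{ij} = s_{ij} / (s_i · s_j):
  r[X,X] = 1 (diagonal).
  r[X,Y] = -2.0833 / (2.7538 · 2.5) = -2.0833 / 6.8845 = -0.3026
  r[Y,Y] = 1 (diagonal).

R is symmetric with unit diagonal. Assembling:

R = [[1, -0.3026],
 [-0.3026, 1]]


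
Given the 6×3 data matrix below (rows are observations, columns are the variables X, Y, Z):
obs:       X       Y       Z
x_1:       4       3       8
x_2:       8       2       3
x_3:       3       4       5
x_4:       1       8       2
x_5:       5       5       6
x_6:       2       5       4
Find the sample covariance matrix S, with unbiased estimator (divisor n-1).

Step 1 — column means:
  mean(X) = (4 + 8 + 3 + 1 + 5 + 2) / 6 = 23/6 = 3.8333
  mean(Y) = (3 + 2 + 4 + 8 + 5 + 5) / 6 = 27/6 = 4.5
  mean(Z) = (8 + 3 + 5 + 2 + 6 + 4) / 6 = 28/6 = 4.6667

Step 2 — sample covariance S[i,j] = (1/(n-1)) · Σ_k (x_{k,i} - mean_i) · (x_{k,j} - mean_j), with n-1 = 5.
  S[X,X] = ((0.1667)·(0.1667) + (4.1667)·(4.1667) + (-0.8333)·(-0.8333) + (-2.8333)·(-2.8333) + (1.1667)·(1.1667) + (-1.8333)·(-1.8333)) / 5 = 30.8333/5 = 6.1667
  S[X,Y] = ((0.1667)·(-1.5) + (4.1667)·(-2.5) + (-0.8333)·(-0.5) + (-2.8333)·(3.5) + (1.1667)·(0.5) + (-1.8333)·(0.5)) / 5 = -20.5/5 = -4.1
  S[X,Z] = ((0.1667)·(3.3333) + (4.1667)·(-1.6667) + (-0.8333)·(0.3333) + (-2.8333)·(-2.6667) + (1.1667)·(1.3333) + (-1.8333)·(-0.6667)) / 5 = 3.6667/5 = 0.7333
  S[Y,Y] = ((-1.5)·(-1.5) + (-2.5)·(-2.5) + (-0.5)·(-0.5) + (3.5)·(3.5) + (0.5)·(0.5) + (0.5)·(0.5)) / 5 = 21.5/5 = 4.3
  S[Y,Z] = ((-1.5)·(3.3333) + (-2.5)·(-1.6667) + (-0.5)·(0.3333) + (3.5)·(-2.6667) + (0.5)·(1.3333) + (0.5)·(-0.6667)) / 5 = -10/5 = -2
  S[Z,Z] = ((3.3333)·(3.3333) + (-1.6667)·(-1.6667) + (0.3333)·(0.3333) + (-2.6667)·(-2.6667) + (1.3333)·(1.3333) + (-0.6667)·(-0.6667)) / 5 = 23.3333/5 = 4.6667

S is symmetric (S[j,i] = S[i,j]). Assembling:

S = [[6.1667, -4.1, 0.7333],
 [-4.1, 4.3, -2],
 [0.7333, -2, 4.6667]]


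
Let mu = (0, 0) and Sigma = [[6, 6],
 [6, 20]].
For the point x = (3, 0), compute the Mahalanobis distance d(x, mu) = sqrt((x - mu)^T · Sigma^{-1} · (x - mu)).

Step 1 — centre the observation: (x - mu) = (3, 0).

Step 2 — invert Sigma. det(Sigma) = 6·20 - (6)² = 84.
  Sigma^{-1} = (1/det) · [[d, -b], [-b, a]] = [[0.2381, -0.0714],
 [-0.0714, 0.0714]].

Step 3 — form the quadratic (x - mu)^T · Sigma^{-1} · (x - mu):
  Sigma^{-1} · (x - mu) = (0.7143, -0.2143).
  (x - mu)^T · [Sigma^{-1} · (x - mu)] = (3)·(0.7143) + (0)·(-0.2143) = 2.1429.

Step 4 — take square root: d = √(2.1429) ≈ 1.4639.

d(x, mu) = √(2.1429) ≈ 1.4639


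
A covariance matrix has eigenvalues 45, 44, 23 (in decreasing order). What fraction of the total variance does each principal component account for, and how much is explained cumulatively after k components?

Step 1 — total variance = trace(Sigma) = Σ λ_i = 45 + 44 + 23 = 112.

Step 2 — fraction explained by component i = λ_i / Σ λ:
  PC1: 45/112 = 0.4018
  PC2: 44/112 = 0.3929
  PC3: 23/112 = 0.2054

Step 3 — cumulative fraction after k components = (λ_1 + ... + λ_k) / Σ λ:
  k = 1: 45/112 = 0.4018
  k = 2: (45 + 44)/112 = 89/112 = 0.7946
  k = 3: (45 + 44 + 23)/112 = 112/112 = 1

Summary (fraction, with percent):

explained: PC1 0.4018 (40.18%), PC2 0.3929 (39.29%), PC3 0.2054 (20.54%);  cumulative: 0.4018, 0.7946, 1


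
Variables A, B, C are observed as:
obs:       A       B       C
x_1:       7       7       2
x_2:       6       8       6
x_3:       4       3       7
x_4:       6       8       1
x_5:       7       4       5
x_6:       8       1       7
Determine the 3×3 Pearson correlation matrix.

Step 1 — column means:
  mean(A) = (7 + 6 + 4 + 6 + 7 + 8) / 6 = 38/6 = 6.3333
  mean(B) = (7 + 8 + 3 + 8 + 4 + 1) / 6 = 31/6 = 5.1667
  mean(C) = (2 + 6 + 7 + 1 + 5 + 7) / 6 = 28/6 = 4.6667

Step 2 — sample variances and covariances s[i,j] = (1/(n-1)) · Σ_k (x_{k,i} - mean_i) · (x_{k,j} - mean_j), with n-1 = 5:
  s[A,A] = ((0.6667)·(0.6667) + (-0.3333)·(-0.3333) + (-2.3333)·(-2.3333) + (-0.3333)·(-0.3333) + (0.6667)·(0.6667) + (1.6667)·(1.6667)) / 5 = 9.3333/5 = 1.8667
  s[A,B] = ((0.6667)·(1.8333) + (-0.3333)·(2.8333) + (-2.3333)·(-2.1667) + (-0.3333)·(2.8333) + (0.6667)·(-1.1667) + (1.6667)·(-4.1667)) / 5 = -3.3333/5 = -0.6667
  s[A,C] = ((0.6667)·(-2.6667) + (-0.3333)·(1.3333) + (-2.3333)·(2.3333) + (-0.3333)·(-3.6667) + (0.6667)·(0.3333) + (1.6667)·(2.3333)) / 5 = -2.3333/5 = -0.4667
  s[B,B] = ((1.8333)·(1.8333) + (2.8333)·(2.8333) + (-2.1667)·(-2.1667) + (2.8333)·(2.8333) + (-1.1667)·(-1.1667) + (-4.1667)·(-4.1667)) / 5 = 42.8333/5 = 8.5667
  s[B,C] = ((1.8333)·(-2.6667) + (2.8333)·(1.3333) + (-2.1667)·(2.3333) + (2.8333)·(-3.6667) + (-1.1667)·(0.3333) + (-4.1667)·(2.3333)) / 5 = -26.6667/5 = -5.3333
  s[C,C] = ((-2.6667)·(-2.6667) + (1.3333)·(1.3333) + (2.3333)·(2.3333) + (-3.6667)·(-3.6667) + (0.3333)·(0.3333) + (2.3333)·(2.3333)) / 5 = 33.3333/5 = 6.6667
  Sample standard deviations s_i = √(s[i,i]):
  s(A) = √(1.8667) = 1.3663
  s(B) = √(8.5667) = 2.9269
  s(C) = √(6.6667) = 2.582

Step 3 — r_{ij} = s_{ij} / (s_i · s_j):
  r[A,A] = 1 (diagonal).
  r[A,B] = -0.6667 / (1.3663 · 2.9269) = -0.6667 / 3.9989 = -0.1667
  r[A,C] = -0.4667 / (1.3663 · 2.582) = -0.4667 / 3.5277 = -0.1323
  r[B,B] = 1 (diagonal).
  r[B,C] = -5.3333 / (2.9269 · 2.582) = -5.3333 / 7.5572 = -0.7057
  r[C,C] = 1 (diagonal).

R is symmetric with unit diagonal. Assembling:

R = [[1, -0.1667, -0.1323],
 [-0.1667, 1, -0.7057],
 [-0.1323, -0.7057, 1]]


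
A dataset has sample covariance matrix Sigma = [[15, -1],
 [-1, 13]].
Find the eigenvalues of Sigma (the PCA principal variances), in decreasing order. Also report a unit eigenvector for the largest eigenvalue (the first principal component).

Step 1 — characteristic polynomial of 2×2 Sigma:
  det(Sigma - λI) = λ² - trace · λ + det = 0.
  trace = 15 + 13 = 28, det = 15·13 - (-1)² = 194.
Step 2 — discriminant:
  Δ = trace² - 4·det = 784 - 776 = 8.
Step 3 — eigenvalues:
  λ = (trace ± √Δ)/2 = (28 ± 2.8284)/2,
  λ_1 = 15.4142,  λ_2 = 12.5858.

Step 4 — unit eigenvector for λ_1: solve (Sigma - λ_1 I)v = 0. First row:
  (15 - 15.4142)·v_x + (-1)·v_y = 0, i.e. (-0.4142)·v_x + (-1)·v_y = 0,
  so v ∝ (b, λ_1 - a) = (-1, 0.4142); multiply by -1 so the first entry is positive: u = (1, -0.4142).
  ||u|| = √((1)² + (-0.4142)²) = √(1.1716) ≈ 1.0824,
  v_1 = u/||u|| ≈ (0.9239, -0.3827) (||v_1|| = 1).

λ_1 = 15.4142,  λ_2 = 12.5858;  v_1 ≈ (0.9239, -0.3827)


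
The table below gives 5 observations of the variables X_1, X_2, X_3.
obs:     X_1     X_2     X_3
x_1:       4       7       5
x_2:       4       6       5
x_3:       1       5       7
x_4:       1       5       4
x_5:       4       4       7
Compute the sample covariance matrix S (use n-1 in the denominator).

Step 1 — column means:
  mean(X_1) = (4 + 4 + 1 + 1 + 4) / 5 = 14/5 = 2.8
  mean(X_2) = (7 + 6 + 5 + 5 + 4) / 5 = 27/5 = 5.4
  mean(X_3) = (5 + 5 + 7 + 4 + 7) / 5 = 28/5 = 5.6

Step 2 — sample covariance S[i,j] = (1/(n-1)) · Σ_k (x_{k,i} - mean_i) · (x_{k,j} - mean_j), with n-1 = 4.
  S[X_1,X_1] = ((1.2)·(1.2) + (1.2)·(1.2) + (-1.8)·(-1.8) + (-1.8)·(-1.8) + (1.2)·(1.2)) / 4 = 10.8/4 = 2.7
  S[X_1,X_2] = ((1.2)·(1.6) + (1.2)·(0.6) + (-1.8)·(-0.4) + (-1.8)·(-0.4) + (1.2)·(-1.4)) / 4 = 2.4/4 = 0.6
  S[X_1,X_3] = ((1.2)·(-0.6) + (1.2)·(-0.6) + (-1.8)·(1.4) + (-1.8)·(-1.6) + (1.2)·(1.4)) / 4 = 0.6/4 = 0.15
  S[X_2,X_2] = ((1.6)·(1.6) + (0.6)·(0.6) + (-0.4)·(-0.4) + (-0.4)·(-0.4) + (-1.4)·(-1.4)) / 4 = 5.2/4 = 1.3
  S[X_2,X_3] = ((1.6)·(-0.6) + (0.6)·(-0.6) + (-0.4)·(1.4) + (-0.4)·(-1.6) + (-1.4)·(1.4)) / 4 = -3.2/4 = -0.8
  S[X_3,X_3] = ((-0.6)·(-0.6) + (-0.6)·(-0.6) + (1.4)·(1.4) + (-1.6)·(-1.6) + (1.4)·(1.4)) / 4 = 7.2/4 = 1.8

S is symmetric (S[j,i] = S[i,j]). Assembling:

S = [[2.7, 0.6, 0.15],
 [0.6, 1.3, -0.8],
 [0.15, -0.8, 1.8]]


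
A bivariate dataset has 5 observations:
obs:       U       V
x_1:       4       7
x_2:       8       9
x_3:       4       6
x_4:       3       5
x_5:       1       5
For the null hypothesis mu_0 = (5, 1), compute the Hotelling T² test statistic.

Step 1 — sample mean vector:
  mean(U) = (4 + 8 + 4 + 3 + 1) / 5 = 20/5 = 4
  mean(V) = (7 + 9 + 6 + 5 + 5) / 5 = 32/5 = 6.4
  x̄ = (4, 6.4),  deviation x̄ - mu_0 = (4, 6.4) - (5, 1) = (-1, 5.4).

Step 2 — sample covariance matrix, S[i,j] = (1/(n-1)) · Σ_k (x_{k,i} - mean_i) · (x_{k,j} - mean_j), divisor n-1 = 4:
  S[U,U] = ((0)·(0) + (4)·(4) + (0)·(0) + (-1)·(-1) + (-3)·(-3)) / 4 = 26/4 = 6.5
  S[U,V] = ((0)·(0.6) + (4)·(2.6) + (0)·(-0.4) + (-1)·(-1.4) + (-3)·(-1.4)) / 4 = 16/4 = 4
  S[V,V] = ((0.6)·(0.6) + (2.6)·(2.6) + (-0.4)·(-0.4) + (-1.4)·(-1.4) + (-1.4)·(-1.4)) / 4 = 11.2/4 = 2.8
  S = [[6.5, 4],
 [4, 2.8]].

Step 3 — invert S. det(S) = 6.5·2.8 - (4)² = 2.2.
  S^{-1} = (1/det) · [[d, -b], [-b, a]] = [[1.2727, -1.8182],
 [-1.8182, 2.9545]].

Step 4 — quadratic form (x̄ - mu_0)^T · S^{-1} · (x̄ - mu_0):
  S^{-1} · (x̄ - mu_0) = (-11.0909, 17.7727),
  (x̄ - mu_0)^T · [...] = (-1)·(-11.0909) + (5.4)·(17.7727) = 107.0636.

Step 5 — scale by n: T² = 5 · 107.0636 = 535.3182.

T² ≈ 535.3182


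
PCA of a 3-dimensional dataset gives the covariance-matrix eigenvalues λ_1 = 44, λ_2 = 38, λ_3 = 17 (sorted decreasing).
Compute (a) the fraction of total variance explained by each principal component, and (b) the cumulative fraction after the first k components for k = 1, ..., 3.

Step 1 — total variance = trace(Sigma) = Σ λ_i = 44 + 38 + 17 = 99.

Step 2 — fraction explained by component i = λ_i / Σ λ:
  PC1: 44/99 = 0.4444
  PC2: 38/99 = 0.3838
  PC3: 17/99 = 0.1717

Step 3 — cumulative fraction after k components = (λ_1 + ... + λ_k) / Σ λ:
  k = 1: 44/99 = 0.4444
  k = 2: (44 + 38)/99 = 82/99 = 0.8283
  k = 3: (44 + 38 + 17)/99 = 99/99 = 1

Summary (fraction, with percent):

explained: PC1 0.4444 (44.44%), PC2 0.3838 (38.38%), PC3 0.1717 (17.17%);  cumulative: 0.4444, 0.8283, 1


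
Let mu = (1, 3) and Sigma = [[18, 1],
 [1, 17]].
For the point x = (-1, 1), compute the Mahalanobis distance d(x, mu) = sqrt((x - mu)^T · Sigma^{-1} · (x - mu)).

Step 1 — centre the observation: (x - mu) = (-2, -2).

Step 2 — invert Sigma. det(Sigma) = 18·17 - (1)² = 305.
  Sigma^{-1} = (1/det) · [[d, -b], [-b, a]] = [[0.0557, -0.0033],
 [-0.0033, 0.059]].

Step 3 — form the quadratic (x - mu)^T · Sigma^{-1} · (x - mu):
  Sigma^{-1} · (x - mu) = (-0.1049, -0.1115).
  (x - mu)^T · [Sigma^{-1} · (x - mu)] = (-2)·(-0.1049) + (-2)·(-0.1115) = 0.4328.

Step 4 — take square root: d = √(0.4328) ≈ 0.6579.

d(x, mu) = √(0.4328) ≈ 0.6579


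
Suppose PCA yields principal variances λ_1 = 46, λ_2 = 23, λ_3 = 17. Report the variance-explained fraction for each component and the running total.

Step 1 — total variance = trace(Sigma) = Σ λ_i = 46 + 23 + 17 = 86.

Step 2 — fraction explained by component i = λ_i / Σ λ:
  PC1: 46/86 = 0.5349
  PC2: 23/86 = 0.2674
  PC3: 17/86 = 0.1977

Step 3 — cumulative fraction after k components = (λ_1 + ... + λ_k) / Σ λ:
  k = 1: 46/86 = 0.5349
  k = 2: (46 + 23)/86 = 69/86 = 0.8023
  k = 3: (46 + 23 + 17)/86 = 86/86 = 1

Summary (fraction, with percent):

explained: PC1 0.5349 (53.49%), PC2 0.2674 (26.74%), PC3 0.1977 (19.77%);  cumulative: 0.5349, 0.8023, 1


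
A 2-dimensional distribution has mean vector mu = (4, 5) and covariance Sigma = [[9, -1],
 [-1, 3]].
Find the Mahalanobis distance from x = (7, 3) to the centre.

Step 1 — centre the observation: (x - mu) = (3, -2).

Step 2 — invert Sigma. det(Sigma) = 9·3 - (-1)² = 26.
  Sigma^{-1} = (1/det) · [[d, -b], [-b, a]] = [[0.1154, 0.0385],
 [0.0385, 0.3462]].

Step 3 — form the quadratic (x - mu)^T · Sigma^{-1} · (x - mu):
  Sigma^{-1} · (x - mu) = (0.2692, -0.5769).
  (x - mu)^T · [Sigma^{-1} · (x - mu)] = (3)·(0.2692) + (-2)·(-0.5769) = 1.9615.

Step 4 — take square root: d = √(1.9615) ≈ 1.4005.

d(x, mu) = √(1.9615) ≈ 1.4005


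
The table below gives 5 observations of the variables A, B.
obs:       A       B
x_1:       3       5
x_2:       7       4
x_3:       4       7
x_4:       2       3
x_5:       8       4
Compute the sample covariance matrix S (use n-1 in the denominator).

Step 1 — column means:
  mean(A) = (3 + 7 + 4 + 2 + 8) / 5 = 24/5 = 4.8
  mean(B) = (5 + 4 + 7 + 3 + 4) / 5 = 23/5 = 4.6

Step 2 — sample covariance S[i,j] = (1/(n-1)) · Σ_k (x_{k,i} - mean_i) · (x_{k,j} - mean_j), with n-1 = 4.
  S[A,A] = ((-1.8)·(-1.8) + (2.2)·(2.2) + (-0.8)·(-0.8) + (-2.8)·(-2.8) + (3.2)·(3.2)) / 4 = 26.8/4 = 6.7
  S[A,B] = ((-1.8)·(0.4) + (2.2)·(-0.6) + (-0.8)·(2.4) + (-2.8)·(-1.6) + (3.2)·(-0.6)) / 4 = -1.4/4 = -0.35
  S[B,B] = ((0.4)·(0.4) + (-0.6)·(-0.6) + (2.4)·(2.4) + (-1.6)·(-1.6) + (-0.6)·(-0.6)) / 4 = 9.2/4 = 2.3

S is symmetric (S[j,i] = S[i,j]). Assembling:

S = [[6.7, -0.35],
 [-0.35, 2.3]]


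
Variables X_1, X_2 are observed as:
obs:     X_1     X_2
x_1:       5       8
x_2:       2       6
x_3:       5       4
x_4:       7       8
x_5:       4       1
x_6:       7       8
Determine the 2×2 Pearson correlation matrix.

Step 1 — column means:
  mean(X_1) = (5 + 2 + 5 + 7 + 4 + 7) / 6 = 30/6 = 5
  mean(X_2) = (8 + 6 + 4 + 8 + 1 + 8) / 6 = 35/6 = 5.8333

Step 2 — sample variances and covariances s[i,j] = (1/(n-1)) · Σ_k (x_{k,i} - mean_i) · (x_{k,j} - mean_j), with n-1 = 5:
  s[X_1,X_1] = ((0)·(0) + (-3)·(-3) + (0)·(0) + (2)·(2) + (-1)·(-1) + (2)·(2)) / 5 = 18/5 = 3.6
  s[X_1,X_2] = ((0)·(2.1667) + (-3)·(0.1667) + (0)·(-1.8333) + (2)·(2.1667) + (-1)·(-4.8333) + (2)·(2.1667)) / 5 = 13/5 = 2.6
  s[X_2,X_2] = ((2.1667)·(2.1667) + (0.1667)·(0.1667) + (-1.8333)·(-1.8333) + (2.1667)·(2.1667) + (-4.8333)·(-4.8333) + (2.1667)·(2.1667)) / 5 = 40.8333/5 = 8.1667
  Sample standard deviations s_i = √(s[i,i]):
  s(X_1) = √(3.6) = 1.8974
  s(X_2) = √(8.1667) = 2.8577

Step 3 — r_{ij} = s_{ij} / (s_i · s_j):
  r[X_1,X_1] = 1 (diagonal).
  r[X_1,X_2] = 2.6 / (1.8974 · 2.8577) = 2.6 / 5.4222 = 0.4795
  r[X_2,X_2] = 1 (diagonal).

R is symmetric with unit diagonal. Assembling:

R = [[1, 0.4795],
 [0.4795, 1]]


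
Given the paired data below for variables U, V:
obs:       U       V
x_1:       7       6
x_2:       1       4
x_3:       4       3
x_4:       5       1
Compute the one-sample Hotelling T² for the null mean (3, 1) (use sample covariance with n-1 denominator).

Step 1 — sample mean vector:
  mean(U) = (7 + 1 + 4 + 5) / 4 = 17/4 = 4.25
  mean(V) = (6 + 4 + 3 + 1) / 4 = 14/4 = 3.5
  x̄ = (4.25, 3.5),  deviation x̄ - mu_0 = (4.25, 3.5) - (3, 1) = (1.25, 2.5).

Step 2 — sample covariance matrix, S[i,j] = (1/(n-1)) · Σ_k (x_{k,i} - mean_i) · (x_{k,j} - mean_j), divisor n-1 = 3:
  S[U,U] = ((2.75)·(2.75) + (-3.25)·(-3.25) + (-0.25)·(-0.25) + (0.75)·(0.75)) / 3 = 18.75/3 = 6.25
  S[U,V] = ((2.75)·(2.5) + (-3.25)·(0.5) + (-0.25)·(-0.5) + (0.75)·(-2.5)) / 3 = 3.5/3 = 1.1667
  S[V,V] = ((2.5)·(2.5) + (0.5)·(0.5) + (-0.5)·(-0.5) + (-2.5)·(-2.5)) / 3 = 13/3 = 4.3333
  S = [[6.25, 1.1667],
 [1.1667, 4.3333]].

Step 3 — invert S. det(S) = 6.25·4.3333 - (1.1667)² = 25.7222.
  S^{-1} = (1/det) · [[d, -b], [-b, a]] = [[0.1685, -0.0454],
 [-0.0454, 0.243]].

Step 4 — quadratic form (x̄ - mu_0)^T · S^{-1} · (x̄ - mu_0):
  S^{-1} · (x̄ - mu_0) = (0.0972, 0.5508),
  (x̄ - mu_0)^T · [...] = (1.25)·(0.0972) + (2.5)·(0.5508) = 1.4984.

Step 5 — scale by n: T² = 4 · 1.4984 = 5.9935.

T² ≈ 5.9935


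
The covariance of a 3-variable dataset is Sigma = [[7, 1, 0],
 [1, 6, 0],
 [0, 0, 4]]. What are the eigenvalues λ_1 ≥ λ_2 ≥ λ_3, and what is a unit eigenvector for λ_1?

Step 1 — characteristic polynomial p(λ) = det(λI - Sigma) = λ³ - tr·λ² + c_1·λ - det, where tr = trace, c_1 = sum of the principal 2×2 minors, det = det(Sigma):
  tr = 7 + 6 + 4 = 17,
  c_1 = (7·6 - (1)²) + (7·4 - (0)²) + (6·4 - (0)²) = 41 + 28 + 24 = 93,
  det = 7·(6·4 - (0)²) - (1)·((1)·4 - (0)·(0)) + (0)·((1)·(0) - 6·(0)) = 7·(24) - (1)·(4) + (0)·(0) = 164.
  So p(λ) = λ³ - 17λ² + 93λ - 164.
Step 2 — look for an integer root (rational root theorem: any rational root is an integer divisor of 164). Testing λ = 4:
  p(4) = 64 - 272 + 372 - 164 = 0  ✓
  Dividing out (λ - 4): p(λ) = (λ - 4)(λ² - 13λ + 41).
Step 3 — remaining eigenvalues from the quadratic λ² - 13λ + 41 = 0:
  Δ = 13² - 4·41 = 169 - 164 = 5,  λ = (13 ± √5)/2 = (13 ± 2.2361)/2 ≈ 7.618 or 5.382.
  Sorted: λ_1 = 7.618,  λ_2 = 5.382,  λ_3 = 4  (check: sum = 17 = tr ✓).

Step 4 — unit eigenvector for λ_1 ≈ 7.618: v spans the null space of (Sigma - λ_1 I), whose rows are
  r_1 = (-0.618, 1, 0),  r_2 = (1, -1.618, 0),  r_3 = (0, 0, -3.618).
  v is orthogonal to every row, so take v ∝ r_1 × r_3 = ((1)·(-3.618) - (0)·(0), (0)·(0) - (-0.618)·(-3.618), (-0.618)·(0) - (1)·(0)) ≈ (-3.618, -2.2361, 0).
  Rescale (multiply by -1 so the first nonzero entry is positive): u = (3.618, 2.2361, 0).
  ||u|| = √((3.618)² + (2.2361)² + (0)²) = √(18.0902) ≈ 4.2533,  v_1 = u/||u|| ≈ (0.8507, 0.5257, 0) (||v_1|| = 1).

λ_1 = 7.618,  λ_2 = 5.382,  λ_3 = 4;  v_1 ≈ (0.8507, 0.5257, 0)


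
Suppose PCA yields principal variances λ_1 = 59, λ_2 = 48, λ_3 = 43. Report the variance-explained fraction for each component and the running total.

Step 1 — total variance = trace(Sigma) = Σ λ_i = 59 + 48 + 43 = 150.

Step 2 — fraction explained by component i = λ_i / Σ λ:
  PC1: 59/150 = 0.3933
  PC2: 48/150 = 0.32
  PC3: 43/150 = 0.2867

Step 3 — cumulative fraction after k components = (λ_1 + ... + λ_k) / Σ λ:
  k = 1: 59/150 = 0.3933
  k = 2: (59 + 48)/150 = 107/150 = 0.7133
  k = 3: (59 + 48 + 43)/150 = 150/150 = 1

Summary (fraction, with percent):

explained: PC1 0.3933 (39.33%), PC2 0.32 (32%), PC3 0.2867 (28.67%);  cumulative: 0.3933, 0.7133, 1


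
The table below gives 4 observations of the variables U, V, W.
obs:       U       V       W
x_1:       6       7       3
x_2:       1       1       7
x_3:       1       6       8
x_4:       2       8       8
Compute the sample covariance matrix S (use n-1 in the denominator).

Step 1 — column means:
  mean(U) = (6 + 1 + 1 + 2) / 4 = 10/4 = 2.5
  mean(V) = (7 + 1 + 6 + 8) / 4 = 22/4 = 5.5
  mean(W) = (3 + 7 + 8 + 8) / 4 = 26/4 = 6.5

Step 2 — sample covariance S[i,j] = (1/(n-1)) · Σ_k (x_{k,i} - mean_i) · (x_{k,j} - mean_j), with n-1 = 3.
  S[U,U] = ((3.5)·(3.5) + (-1.5)·(-1.5) + (-1.5)·(-1.5) + (-0.5)·(-0.5)) / 3 = 17/3 = 5.6667
  S[U,V] = ((3.5)·(1.5) + (-1.5)·(-4.5) + (-1.5)·(0.5) + (-0.5)·(2.5)) / 3 = 10/3 = 3.3333
  S[U,W] = ((3.5)·(-3.5) + (-1.5)·(0.5) + (-1.5)·(1.5) + (-0.5)·(1.5)) / 3 = -16/3 = -5.3333
  S[V,V] = ((1.5)·(1.5) + (-4.5)·(-4.5) + (0.5)·(0.5) + (2.5)·(2.5)) / 3 = 29/3 = 9.6667
  S[V,W] = ((1.5)·(-3.5) + (-4.5)·(0.5) + (0.5)·(1.5) + (2.5)·(1.5)) / 3 = -3/3 = -1
  S[W,W] = ((-3.5)·(-3.5) + (0.5)·(0.5) + (1.5)·(1.5) + (1.5)·(1.5)) / 3 = 17/3 = 5.6667

S is symmetric (S[j,i] = S[i,j]). Assembling:

S = [[5.6667, 3.3333, -5.3333],
 [3.3333, 9.6667, -1],
 [-5.3333, -1, 5.6667]]


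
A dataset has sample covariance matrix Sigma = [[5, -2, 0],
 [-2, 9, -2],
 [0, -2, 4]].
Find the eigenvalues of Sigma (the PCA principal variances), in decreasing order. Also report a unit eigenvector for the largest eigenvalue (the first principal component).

Step 1 — characteristic polynomial p(λ) = det(λI - Sigma) = λ³ - tr·λ² + c_1·λ - det, where tr = trace, c_1 = sum of the principal 2×2 minors, det = det(Sigma):
  tr = 5 + 9 + 4 = 18,
  c_1 = (5·9 - (-2)²) + (5·4 - (0)²) + (9·4 - (-2)²) = 41 + 20 + 32 = 93,
  det = 5·(9·4 - (-2)²) - (-2)·((-2)·4 - (-2)·(0)) + (0)·((-2)·(-2) - 9·(0)) = 5·(32) - (-2)·(-8) + (0)·(4) = 144.
  So p(λ) = λ³ - 18λ² + 93λ - 144.
Step 2 — look for an integer root (rational root theorem: any rational root is an integer divisor of 144). Testing λ = 3:
  p(3) = 27 - 162 + 279 - 144 = 0  ✓
  Dividing out (λ - 3): p(λ) = (λ - 3)(λ² - 15λ + 48).
Step 3 — remaining eigenvalues from the quadratic λ² - 15λ + 48 = 0:
  Δ = 15² - 4·48 = 225 - 192 = 33,  λ = (15 ± √33)/2 = (15 ± 5.7446)/2 ≈ 10.3723 or 4.6277.
  Sorted: λ_1 = 10.3723,  λ_2 = 4.6277,  λ_3 = 3  (check: sum = 18 = tr ✓).

Step 4 — unit eigenvector for λ_1 ≈ 10.3723: v spans the null space of (Sigma - λ_1 I), whose rows are
  r_1 = (-5.3723, -2, 0),  r_2 = (-2, -1.3723, -2),  r_3 = (0, -2, -6.3723).
  v is orthogonal to every row, so take v ∝ r_1 × r_2 = ((-2)·(-2) - (0)·(-1.3723), (0)·(-2) - (-5.3723)·(-2), (-5.3723)·(-1.3723) - (-2)·(-2)) ≈ (4, -10.7446, 3.3723).
  Let u = (4, -10.7446, 3.3723).
  ||u|| = √((4)² + (-10.7446)² + (3.3723)²) = √(142.8179) ≈ 11.9506,  v_1 = u/||u|| ≈ (0.3347, -0.8991, 0.2822) (||v_1|| = 1).

λ_1 = 10.3723,  λ_2 = 4.6277,  λ_3 = 3;  v_1 ≈ (0.3347, -0.8991, 0.2822)


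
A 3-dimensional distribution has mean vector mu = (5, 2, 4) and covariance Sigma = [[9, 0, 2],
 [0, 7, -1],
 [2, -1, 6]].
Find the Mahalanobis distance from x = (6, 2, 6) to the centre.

Step 1 — centre the observation: (x - mu) = (1, 0, 2).

Step 2 — invert Sigma (cofactor / det for 3×3, or solve directly):
  Sigma^{-1} = [[0.1202, -0.0059, -0.0411],
 [-0.0059, 0.1466, 0.0264],
 [-0.0411, 0.0264, 0.1848]].

Step 3 — form the quadratic (x - mu)^T · Sigma^{-1} · (x - mu):
  Sigma^{-1} · (x - mu) = (0.0381, 0.0469, 0.3284).
  (x - mu)^T · [Sigma^{-1} · (x - mu)] = (1)·(0.0381) + (0)·(0.0469) + (2)·(0.3284) = 0.695.

Step 4 — take square root: d = √(0.695) ≈ 0.8337.

d(x, mu) = √(0.695) ≈ 0.8337


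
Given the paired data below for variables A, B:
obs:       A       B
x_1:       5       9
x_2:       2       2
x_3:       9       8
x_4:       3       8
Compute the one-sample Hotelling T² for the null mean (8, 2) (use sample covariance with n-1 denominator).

Step 1 — sample mean vector:
  mean(A) = (5 + 2 + 9 + 3) / 4 = 19/4 = 4.75
  mean(B) = (9 + 2 + 8 + 8) / 4 = 27/4 = 6.75
  x̄ = (4.75, 6.75),  deviation x̄ - mu_0 = (4.75, 6.75) - (8, 2) = (-3.25, 4.75).

Step 2 — sample covariance matrix, S[i,j] = (1/(n-1)) · Σ_k (x_{k,i} - mean_i) · (x_{k,j} - mean_j), divisor n-1 = 3:
  S[A,A] = ((0.25)·(0.25) + (-2.75)·(-2.75) + (4.25)·(4.25) + (-1.75)·(-1.75)) / 3 = 28.75/3 = 9.5833
  S[A,B] = ((0.25)·(2.25) + (-2.75)·(-4.75) + (4.25)·(1.25) + (-1.75)·(1.25)) / 3 = 16.75/3 = 5.5833
  S[B,B] = ((2.25)·(2.25) + (-4.75)·(-4.75) + (1.25)·(1.25) + (1.25)·(1.25)) / 3 = 30.75/3 = 10.25
  S = [[9.5833, 5.5833],
 [5.5833, 10.25]].

Step 3 — invert S. det(S) = 9.5833·10.25 - (5.5833)² = 67.0556.
  S^{-1} = (1/det) · [[d, -b], [-b, a]] = [[0.1529, -0.0833],
 [-0.0833, 0.1429]].

Step 4 — quadratic form (x̄ - mu_0)^T · S^{-1} · (x̄ - mu_0):
  S^{-1} · (x̄ - mu_0) = (-0.8923, 0.9495),
  (x̄ - mu_0)^T · [...] = (-3.25)·(-0.8923) + (4.75)·(0.9495) = 7.4099.

Step 5 — scale by n: T² = 4 · 7.4099 = 29.6396.

T² ≈ 29.6396


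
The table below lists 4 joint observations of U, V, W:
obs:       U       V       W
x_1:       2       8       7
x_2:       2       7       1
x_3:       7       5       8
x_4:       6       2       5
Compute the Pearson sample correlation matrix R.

Step 1 — column means:
  mean(U) = (2 + 2 + 7 + 6) / 4 = 17/4 = 4.25
  mean(V) = (8 + 7 + 5 + 2) / 4 = 22/4 = 5.5
  mean(W) = (7 + 1 + 8 + 5) / 4 = 21/4 = 5.25

Step 2 — sample variances and covariances s[i,j] = (1/(n-1)) · Σ_k (x_{k,i} - mean_i) · (x_{k,j} - mean_j), with n-1 = 3:
  s[U,U] = ((-2.25)·(-2.25) + (-2.25)·(-2.25) + (2.75)·(2.75) + (1.75)·(1.75)) / 3 = 20.75/3 = 6.9167
  s[U,V] = ((-2.25)·(2.5) + (-2.25)·(1.5) + (2.75)·(-0.5) + (1.75)·(-3.5)) / 3 = -16.5/3 = -5.5
  s[U,W] = ((-2.25)·(1.75) + (-2.25)·(-4.25) + (2.75)·(2.75) + (1.75)·(-0.25)) / 3 = 12.75/3 = 4.25
  s[V,V] = ((2.5)·(2.5) + (1.5)·(1.5) + (-0.5)·(-0.5) + (-3.5)·(-3.5)) / 3 = 21/3 = 7
  s[V,W] = ((2.5)·(1.75) + (1.5)·(-4.25) + (-0.5)·(2.75) + (-3.5)·(-0.25)) / 3 = -2.5/3 = -0.8333
  s[W,W] = ((1.75)·(1.75) + (-4.25)·(-4.25) + (2.75)·(2.75) + (-0.25)·(-0.25)) / 3 = 28.75/3 = 9.5833
  Sample standard deviations s_i = √(s[i,i]):
  s(U) = √(6.9167) = 2.63
  s(V) = √(7) = 2.6458
  s(W) = √(9.5833) = 3.0957

Step 3 — r_{ij} = s_{ij} / (s_i · s_j):
  r[U,U] = 1 (diagonal).
  r[U,V] = -5.5 / (2.63 · 2.6458) = -5.5 / 6.9582 = -0.7904
  r[U,W] = 4.25 / (2.63 · 3.0957) = 4.25 / 8.1415 = 0.522
  r[V,V] = 1 (diagonal).
  r[V,W] = -0.8333 / (2.6458 · 3.0957) = -0.8333 / 8.1904 = -0.1017
  r[W,W] = 1 (diagonal).

R is symmetric with unit diagonal. Assembling:

R = [[1, -0.7904, 0.522],
 [-0.7904, 1, -0.1017],
 [0.522, -0.1017, 1]]


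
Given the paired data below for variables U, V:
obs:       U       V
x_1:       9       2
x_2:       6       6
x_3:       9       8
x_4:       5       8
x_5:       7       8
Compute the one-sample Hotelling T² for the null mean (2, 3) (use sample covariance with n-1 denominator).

Step 1 — sample mean vector:
  mean(U) = (9 + 6 + 9 + 5 + 7) / 5 = 36/5 = 7.2
  mean(V) = (2 + 6 + 8 + 8 + 8) / 5 = 32/5 = 6.4
  x̄ = (7.2, 6.4),  deviation x̄ - mu_0 = (7.2, 6.4) - (2, 3) = (5.2, 3.4).

Step 2 — sample covariance matrix, S[i,j] = (1/(n-1)) · Σ_k (x_{k,i} - mean_i) · (x_{k,j} - mean_j), divisor n-1 = 4:
  S[U,U] = ((1.8)·(1.8) + (-1.2)·(-1.2) + (1.8)·(1.8) + (-2.2)·(-2.2) + (-0.2)·(-0.2)) / 4 = 12.8/4 = 3.2
  S[U,V] = ((1.8)·(-4.4) + (-1.2)·(-0.4) + (1.8)·(1.6) + (-2.2)·(1.6) + (-0.2)·(1.6)) / 4 = -8.4/4 = -2.1
  S[V,V] = ((-4.4)·(-4.4) + (-0.4)·(-0.4) + (1.6)·(1.6) + (1.6)·(1.6) + (1.6)·(1.6)) / 4 = 27.2/4 = 6.8
  S = [[3.2, -2.1],
 [-2.1, 6.8]].

Step 3 — invert S. det(S) = 3.2·6.8 - (-2.1)² = 17.35.
  S^{-1} = (1/det) · [[d, -b], [-b, a]] = [[0.3919, 0.121],
 [0.121, 0.1844]].

Step 4 — quadratic form (x̄ - mu_0)^T · S^{-1} · (x̄ - mu_0):
  S^{-1} · (x̄ - mu_0) = (2.4496, 1.2565),
  (x̄ - mu_0)^T · [...] = (5.2)·(2.4496) + (3.4)·(1.2565) = 17.0098.

Step 5 — scale by n: T² = 5 · 17.0098 = 85.049.

T² ≈ 85.049


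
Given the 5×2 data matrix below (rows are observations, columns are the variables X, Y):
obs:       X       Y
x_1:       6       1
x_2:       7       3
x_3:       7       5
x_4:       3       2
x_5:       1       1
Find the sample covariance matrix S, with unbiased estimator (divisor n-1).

Step 1 — column means:
  mean(X) = (6 + 7 + 7 + 3 + 1) / 5 = 24/5 = 4.8
  mean(Y) = (1 + 3 + 5 + 2 + 1) / 5 = 12/5 = 2.4

Step 2 — sample covariance S[i,j] = (1/(n-1)) · Σ_k (x_{k,i} - mean_i) · (x_{k,j} - mean_j), with n-1 = 4.
  S[X,X] = ((1.2)·(1.2) + (2.2)·(2.2) + (2.2)·(2.2) + (-1.8)·(-1.8) + (-3.8)·(-3.8)) / 4 = 28.8/4 = 7.2
  S[X,Y] = ((1.2)·(-1.4) + (2.2)·(0.6) + (2.2)·(2.6) + (-1.8)·(-0.4) + (-3.8)·(-1.4)) / 4 = 11.4/4 = 2.85
  S[Y,Y] = ((-1.4)·(-1.4) + (0.6)·(0.6) + (2.6)·(2.6) + (-0.4)·(-0.4) + (-1.4)·(-1.4)) / 4 = 11.2/4 = 2.8

S is symmetric (S[j,i] = S[i,j]). Assembling:

S = [[7.2, 2.85],
 [2.85, 2.8]]


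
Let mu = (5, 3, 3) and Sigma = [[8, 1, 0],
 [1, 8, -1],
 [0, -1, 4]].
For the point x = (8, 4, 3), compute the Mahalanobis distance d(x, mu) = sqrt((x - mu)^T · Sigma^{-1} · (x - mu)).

Step 1 — centre the observation: (x - mu) = (3, 1, 0).

Step 2 — invert Sigma (cofactor / det for 3×3, or solve directly):
  Sigma^{-1} = [[0.127, -0.0164, -0.0041],
 [-0.0164, 0.1311, 0.0328],
 [-0.0041, 0.0328, 0.2582]].

Step 3 — form the quadratic (x - mu)^T · Sigma^{-1} · (x - mu):
  Sigma^{-1} · (x - mu) = (0.3648, 0.082, 0.0205).
  (x - mu)^T · [Sigma^{-1} · (x - mu)] = (3)·(0.3648) + (1)·(0.082) + (0)·(0.0205) = 1.1762.

Step 4 — take square root: d = √(1.1762) ≈ 1.0845.

d(x, mu) = √(1.1762) ≈ 1.0845


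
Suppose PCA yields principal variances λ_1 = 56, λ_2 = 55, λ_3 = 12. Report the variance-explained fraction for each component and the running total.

Step 1 — total variance = trace(Sigma) = Σ λ_i = 56 + 55 + 12 = 123.

Step 2 — fraction explained by component i = λ_i / Σ λ:
  PC1: 56/123 = 0.4553
  PC2: 55/123 = 0.4472
  PC3: 12/123 = 0.0976

Step 3 — cumulative fraction after k components = (λ_1 + ... + λ_k) / Σ λ:
  k = 1: 56/123 = 0.4553
  k = 2: (56 + 55)/123 = 111/123 = 0.9024
  k = 3: (56 + 55 + 12)/123 = 123/123 = 1

Summary (fraction, with percent):

explained: PC1 0.4553 (45.53%), PC2 0.4472 (44.72%), PC3 0.0976 (9.76%);  cumulative: 0.4553, 0.9024, 1


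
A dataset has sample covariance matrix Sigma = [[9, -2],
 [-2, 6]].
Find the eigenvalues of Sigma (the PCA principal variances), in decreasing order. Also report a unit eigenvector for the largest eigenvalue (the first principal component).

Step 1 — characteristic polynomial of 2×2 Sigma:
  det(Sigma - λI) = λ² - trace · λ + det = 0.
  trace = 9 + 6 = 15, det = 9·6 - (-2)² = 50.
Step 2 — discriminant:
  Δ = trace² - 4·det = 225 - 200 = 25.
Step 3 — eigenvalues:
  λ = (trace ± √Δ)/2 = (15 ± 5)/2,
  λ_1 = 10,  λ_2 = 5.

Step 4 — unit eigenvector for λ_1: solve (Sigma - λ_1 I)v = 0. First row:
  (9 - 10)·v_x + (-2)·v_y = 0, i.e. (-1)·v_x + (-2)·v_y = 0,
  so v ∝ (b, λ_1 - a) = (-2, 1); multiply by -1 so the first entry is positive: u = (2, -1).
  ||u|| = √((2)² + (-1)²) = √(5) ≈ 2.2361,
  v_1 = u/||u|| ≈ (0.8944, -0.4472) (||v_1|| = 1).

λ_1 = 10,  λ_2 = 5;  v_1 ≈ (0.8944, -0.4472)


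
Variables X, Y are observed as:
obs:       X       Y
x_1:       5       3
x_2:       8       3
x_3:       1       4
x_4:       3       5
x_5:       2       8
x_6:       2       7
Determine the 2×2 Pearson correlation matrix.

Step 1 — column means:
  mean(X) = (5 + 8 + 1 + 3 + 2 + 2) / 6 = 21/6 = 3.5
  mean(Y) = (3 + 3 + 4 + 5 + 8 + 7) / 6 = 30/6 = 5

Step 2 — sample variances and covariances s[i,j] = (1/(n-1)) · Σ_k (x_{k,i} - mean_i) · (x_{k,j} - mean_j), with n-1 = 5:
  s[X,X] = ((1.5)·(1.5) + (4.5)·(4.5) + (-2.5)·(-2.5) + (-0.5)·(-0.5) + (-1.5)·(-1.5) + (-1.5)·(-1.5)) / 5 = 33.5/5 = 6.7
  s[X,Y] = ((1.5)·(-2) + (4.5)·(-2) + (-2.5)·(-1) + (-0.5)·(0) + (-1.5)·(3) + (-1.5)·(2)) / 5 = -17/5 = -3.4
  s[Y,Y] = ((-2)·(-2) + (-2)·(-2) + (-1)·(-1) + (0)·(0) + (3)·(3) + (2)·(2)) / 5 = 22/5 = 4.4
  Sample standard deviations s_i = √(s[i,i]):
  s(X) = √(6.7) = 2.5884
  s(Y) = √(4.4) = 2.0976

Step 3 — r_{ij} = s_{ij} / (s_i · s_j):
  r[X,X] = 1 (diagonal).
  r[X,Y] = -3.4 / (2.5884 · 2.0976) = -3.4 / 5.4295 = -0.6262
  r[Y,Y] = 1 (diagonal).

R is symmetric with unit diagonal. Assembling:

R = [[1, -0.6262],
 [-0.6262, 1]]


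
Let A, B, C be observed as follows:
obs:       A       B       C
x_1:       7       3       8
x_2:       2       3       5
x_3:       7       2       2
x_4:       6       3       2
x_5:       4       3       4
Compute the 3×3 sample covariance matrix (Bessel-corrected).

Step 1 — column means:
  mean(A) = (7 + 2 + 7 + 6 + 4) / 5 = 26/5 = 5.2
  mean(B) = (3 + 3 + 2 + 3 + 3) / 5 = 14/5 = 2.8
  mean(C) = (8 + 5 + 2 + 2 + 4) / 5 = 21/5 = 4.2

Step 2 — sample covariance S[i,j] = (1/(n-1)) · Σ_k (x_{k,i} - mean_i) · (x_{k,j} - mean_j), with n-1 = 4.
  S[A,A] = ((1.8)·(1.8) + (-3.2)·(-3.2) + (1.8)·(1.8) + (0.8)·(0.8) + (-1.2)·(-1.2)) / 4 = 18.8/4 = 4.7
  S[A,B] = ((1.8)·(0.2) + (-3.2)·(0.2) + (1.8)·(-0.8) + (0.8)·(0.2) + (-1.2)·(0.2)) / 4 = -1.8/4 = -0.45
  S[A,C] = ((1.8)·(3.8) + (-3.2)·(0.8) + (1.8)·(-2.2) + (0.8)·(-2.2) + (-1.2)·(-0.2)) / 4 = -1.2/4 = -0.3
  S[B,B] = ((0.2)·(0.2) + (0.2)·(0.2) + (-0.8)·(-0.8) + (0.2)·(0.2) + (0.2)·(0.2)) / 4 = 0.8/4 = 0.2
  S[B,C] = ((0.2)·(3.8) + (0.2)·(0.8) + (-0.8)·(-2.2) + (0.2)·(-2.2) + (0.2)·(-0.2)) / 4 = 2.2/4 = 0.55
  S[C,C] = ((3.8)·(3.8) + (0.8)·(0.8) + (-2.2)·(-2.2) + (-2.2)·(-2.2) + (-0.2)·(-0.2)) / 4 = 24.8/4 = 6.2

S is symmetric (S[j,i] = S[i,j]). Assembling:

S = [[4.7, -0.45, -0.3],
 [-0.45, 0.2, 0.55],
 [-0.3, 0.55, 6.2]]
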